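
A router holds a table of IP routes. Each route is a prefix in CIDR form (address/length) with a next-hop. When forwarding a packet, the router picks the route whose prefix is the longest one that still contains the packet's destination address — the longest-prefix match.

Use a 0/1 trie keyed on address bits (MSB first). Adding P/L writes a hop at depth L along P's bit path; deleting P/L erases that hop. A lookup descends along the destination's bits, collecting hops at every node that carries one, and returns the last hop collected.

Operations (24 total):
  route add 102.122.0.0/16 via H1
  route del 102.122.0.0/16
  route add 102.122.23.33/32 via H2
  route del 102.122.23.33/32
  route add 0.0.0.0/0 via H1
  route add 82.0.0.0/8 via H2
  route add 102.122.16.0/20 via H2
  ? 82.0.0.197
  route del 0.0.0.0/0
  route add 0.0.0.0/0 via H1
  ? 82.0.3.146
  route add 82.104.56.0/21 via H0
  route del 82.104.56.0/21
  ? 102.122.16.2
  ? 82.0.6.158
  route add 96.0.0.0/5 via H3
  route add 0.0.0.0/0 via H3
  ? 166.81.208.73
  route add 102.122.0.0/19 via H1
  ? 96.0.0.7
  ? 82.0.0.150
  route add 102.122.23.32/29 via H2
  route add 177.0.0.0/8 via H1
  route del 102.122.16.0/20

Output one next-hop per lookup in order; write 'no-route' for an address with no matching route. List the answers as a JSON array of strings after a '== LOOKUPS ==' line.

Apply in order:
  + 102.122.0.0/16 (H1) depth=16
  - 102.122.0.0/16 clear@16
  + 102.122.23.33/32 (H2) depth=32
  - 102.122.23.33/32 clear@32
  + 0.0.0.0/0 (H1) depth=0
  + 82.0.0.0/8 (H2) depth=8
  + 102.122.16.0/20 (H2) depth=20
  lookup 82.0.0.197: bits 01010010 walk d0:H1→d1:-→d2:-→d3:-→d4:-→d5:-→d6:-→d7:-→d8:H2 -> H2
  - 0.0.0.0/0 clear@0
  + 0.0.0.0/0 (H1) depth=0
  lookup 82.0.3.146: bits 01010010 walk d0:H1→d1:-→d2:-→d3:-→d4:-→d5:-→d6:-→d7:-→d8:H2 -> H2
  + 82.104.56.0/21 (H0) depth=21
  - 82.104.56.0/21 clear@21
  lookup 102.122.16.2: bits 011001100111101000010 walk d0:H1→d1:-→d2:-→d3:-→d4:-→d5:-→d6:-→d7:-→d8:-→d9:-→d10:-→d11:-→d12:-→d13:-→d14:-→d15:-→d16:-→d17:-→d18:-→d19:-→d20:H2→d21:- -> H2
  lookup 82.0.6.158: bits 010100100 walk d0:H1→d1:-→d2:-→d3:-→d4:-→d5:-→d6:-→d7:-→d8:H2→d9:- -> H2
  + 96.0.0.0/5 (H3) depth=5
  + 0.0.0.0/0 (H3) depth=0
  lookup 166.81.208.73: bits ε walk d0:H3 -> H3
  + 102.122.0.0/19 (H1) depth=19
  lookup 96.0.0.7: bits 01100 walk d0:H3→d1:-→d2:-→d3:-→d4:-→d5:H3 -> H3
  lookup 82.0.0.150: bits 010100100 walk d0:H3→d1:-→d2:-→d3:-→d4:-→d5:-→d6:-→d7:-→d8:H2→d9:- -> H2
  + 102.122.23.32/29 (H2) depth=29
  + 177.0.0.0/8 (H1) depth=8
  - 102.122.16.0/20 clear@20

== LOOKUPS ==
["H2","H2","H2","H2","H3","H3","H2"]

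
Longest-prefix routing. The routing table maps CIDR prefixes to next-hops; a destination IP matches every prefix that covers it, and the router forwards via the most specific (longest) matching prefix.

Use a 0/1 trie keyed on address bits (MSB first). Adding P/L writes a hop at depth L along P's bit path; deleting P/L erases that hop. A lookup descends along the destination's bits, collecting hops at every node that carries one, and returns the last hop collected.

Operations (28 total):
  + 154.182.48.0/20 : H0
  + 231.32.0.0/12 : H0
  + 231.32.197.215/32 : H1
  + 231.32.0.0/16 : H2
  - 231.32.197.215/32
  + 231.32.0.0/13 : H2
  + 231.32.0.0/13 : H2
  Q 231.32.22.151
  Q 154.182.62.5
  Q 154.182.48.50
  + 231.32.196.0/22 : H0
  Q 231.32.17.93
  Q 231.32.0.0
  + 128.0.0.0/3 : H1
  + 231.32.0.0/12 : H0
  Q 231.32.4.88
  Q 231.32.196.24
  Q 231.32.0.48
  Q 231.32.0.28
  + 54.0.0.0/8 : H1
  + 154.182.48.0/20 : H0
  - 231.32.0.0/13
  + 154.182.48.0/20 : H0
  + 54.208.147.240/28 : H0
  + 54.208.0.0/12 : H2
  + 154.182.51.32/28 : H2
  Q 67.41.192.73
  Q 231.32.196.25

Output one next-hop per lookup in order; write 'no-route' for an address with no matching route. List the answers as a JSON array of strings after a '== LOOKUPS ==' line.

Apply in order:
  + 154.182.48.0/20 (H0) depth=20
  + 231.32.0.0/12 (H0) depth=12
  + 231.32.197.215/32 (H1) depth=32
  + 231.32.0.0/16 (H2) depth=16
  - 231.32.197.215/32 clear@32
  + 231.32.0.0/13 (H2) depth=13
  + 231.32.0.0/13 (H2) depth=13
  lookup 231.32.22.151: bits 1110011100100000 walk d0:-→d1:-→d2:-→d3:-→d4:-→d5:-→d6:-→d7:-→d8:-→d9:-→d10:-→d11:-→d12:H0→d13:H2→d14:-→d15:-→d16:H2 -> H2
  lookup 154.182.62.5: bits 10011010101101100011 walk d0:-→d1:-→d2:-→d3:-→d4:-→d5:-→d6:-→d7:-→d8:-→d9:-→d10:-→d11:-→d12:-→d13:-→d14:-→d15:-→d16:-→d17:-→d18:-→d19:-→d20:H0 -> H0
  lookup 154.182.48.50: bits 10011010101101100011 walk d0:-→d1:-→d2:-→d3:-→d4:-→d5:-→d6:-→d7:-→d8:-→d9:-→d10:-→d11:-→d12:-→d13:-→d14:-→d15:-→d16:-→d17:-→d18:-→d19:-→d20:H0 -> H0
  + 231.32.196.0/22 (H0) depth=22
  lookup 231.32.17.93: bits 1110011100100000 walk d0:-→d1:-→d2:-→d3:-→d4:-→d5:-→d6:-→d7:-→d8:-→d9:-→d10:-→d11:-→d12:H0→d13:H2→d14:-→d15:-→d16:H2 -> H2
  lookup 231.32.0.0: bits 1110011100100000 walk d0:-→d1:-→d2:-→d3:-→d4:-→d5:-→d6:-→d7:-→d8:-→d9:-→d10:-→d11:-→d12:H0→d13:H2→d14:-→d15:-→d16:H2 -> H2
  + 128.0.0.0/3 (H1) depth=3
  + 231.32.0.0/12 (H0) depth=12
  lookup 231.32.4.88: bits 1110011100100000 walk d0:-→d1:-→d2:-→d3:-→d4:-→d5:-→d6:-→d7:-→d8:-→d9:-→d10:-→d11:-→d12:H0→d13:H2→d14:-→d15:-→d16:H2 -> H2
  lookup 231.32.196.24: bits 11100111001000001100010 walk d0:-→d1:-→d2:-→d3:-→d4:-→d5:-→d6:-→d7:-→d8:-→d9:-→d10:-→d11:-→d12:H0→d13:H2→d14:-→d15:-→d16:H2→d17:-→d18:-→d19:-→d20:-→d21:-→d22:H0→d23:- -> H0
  lookup 231.32.0.48: bits 1110011100100000 walk d0:-→d1:-→d2:-→d3:-→d4:-→d5:-→d6:-→d7:-→d8:-→d9:-→d10:-→d11:-→d12:H0→d13:H2→d14:-→d15:-→d16:H2 -> H2
  lookup 231.32.0.28: bits 1110011100100000 walk d0:-→d1:-→d2:-→d3:-→d4:-→d5:-→d6:-→d7:-→d8:-→d9:-→d10:-→d11:-→d12:H0→d13:H2→d14:-→d15:-→d16:H2 -> H2
  + 54.0.0.0/8 (H1) depth=8
  + 154.182.48.0/20 (H0) depth=20
  - 231.32.0.0/13 clear@13
  + 154.182.48.0/20 (H0) depth=20
  + 54.208.147.240/28 (H0) depth=28
  + 54.208.0.0/12 (H2) depth=12
  + 154.182.51.32/28 (H2) depth=28
  lookup 67.41.192.73: bits 0 walk d0:-→d1:- -> no-route
  lookup 231.32.196.25: bits 11100111001000001100010 walk d0:-→d1:-→d2:-→d3:-→d4:-→d5:-→d6:-→d7:-→d8:-→d9:-→d10:-→d11:-→d12:H0→d13:-→d14:-→d15:-→d16:H2→d17:-→d18:-→d19:-→d20:-→d21:-→d22:H0→d23:- -> H0

== LOOKUPS ==
["H2","H0","H0","H2","H2","H2","H0","H2","H2","no-route","H0"]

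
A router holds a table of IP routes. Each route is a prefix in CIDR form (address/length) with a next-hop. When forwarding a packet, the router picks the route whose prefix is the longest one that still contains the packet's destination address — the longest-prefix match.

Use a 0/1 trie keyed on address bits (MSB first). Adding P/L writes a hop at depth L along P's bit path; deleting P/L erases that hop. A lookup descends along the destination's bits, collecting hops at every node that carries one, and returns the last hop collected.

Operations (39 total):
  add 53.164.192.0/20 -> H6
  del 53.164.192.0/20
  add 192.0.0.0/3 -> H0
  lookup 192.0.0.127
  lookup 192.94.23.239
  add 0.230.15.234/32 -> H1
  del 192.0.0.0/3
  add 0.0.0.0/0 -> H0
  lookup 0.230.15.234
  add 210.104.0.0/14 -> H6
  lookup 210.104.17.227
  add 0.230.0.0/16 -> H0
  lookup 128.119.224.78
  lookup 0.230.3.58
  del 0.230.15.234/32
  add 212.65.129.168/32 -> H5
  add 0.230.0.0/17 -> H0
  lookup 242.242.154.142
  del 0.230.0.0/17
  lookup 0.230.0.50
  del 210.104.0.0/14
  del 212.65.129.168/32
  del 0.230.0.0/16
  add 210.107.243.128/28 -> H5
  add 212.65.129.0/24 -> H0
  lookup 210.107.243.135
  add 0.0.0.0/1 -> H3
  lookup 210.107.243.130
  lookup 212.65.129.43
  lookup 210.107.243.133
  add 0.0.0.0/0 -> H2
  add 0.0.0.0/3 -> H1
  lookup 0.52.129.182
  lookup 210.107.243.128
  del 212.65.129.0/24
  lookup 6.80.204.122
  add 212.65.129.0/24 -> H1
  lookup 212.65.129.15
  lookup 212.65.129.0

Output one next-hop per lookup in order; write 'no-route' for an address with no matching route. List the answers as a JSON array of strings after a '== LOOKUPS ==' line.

Apply in order:
  + 53.164.192.0/20 (H6) depth=20
  del 53.164.192.0/20 (clear depth 20)
  + 192.0.0.0/3 (H0) depth=3
  lookup 192.0.0.127: bits 110 walk d0:-→d1:-→d2:-→d3:H0 -> H0
  lookup 192.94.23.239: bits 110 walk d0:-→d1:-→d2:-→d3:H0 -> H0
  + 0.230.15.234/32 (H1) depth=32
  del 192.0.0.0/3 (clear depth 3)
  + 0.0.0.0/0 (H0) depth=0
  lookup 0.230.15.234: bits 00000000111001100000111111101010 walk d0:H0→d1:-→d2:-→d3:-→d4:-→d5:-→d6:-→d7:-→d8:-→d9:-→d10:-→d11:-→d12:-→d13:-→d14:-→d15:-→d16:-→d17:-→d18:-→d19:-→d20:-→d21:-→d22:-→d23:-→d24:-→d25:-→d26:-→d27:-→d28:-→d29:-→d30:-→d31:-→d32:H1 -> H1
  + 210.104.0.0/14 (H6) depth=14
  lookup 210.104.17.227: bits 11010010011010 walk d0:H0→d1:-→d2:-→d3:-→d4:-→d5:-→d6:-→d7:-→d8:-→d9:-→d10:-→d11:-→d12:-→d13:-→d14:H6 -> H6
  + 0.230.0.0/16 (H0) depth=16
  lookup 128.119.224.78: bits 1 walk d0:H0→d1:- -> H0
  lookup 0.230.3.58: bits 00000000111001100000 walk d0:H0→d1:-→d2:-→d3:-→d4:-→d5:-→d6:-→d7:-→d8:-→d9:-→d10:-→d11:-→d12:-→d13:-→d14:-→d15:-→d16:H0→d17:-→d18:-→d19:-→d20:- -> H0
  del 0.230.15.234/32 (clear depth 32)
  + 212.65.129.168/32 (H5) depth=32
  + 0.230.0.0/17 (H0) depth=17
  lookup 242.242.154.142: bits 11 walk d0:H0→d1:-→d2:- -> H0
  del 0.230.0.0/17 (clear depth 17)
  lookup 0.230.0.50: bits 00000000111001100000 walk d0:H0→d1:-→d2:-→d3:-→d4:-→d5:-→d6:-→d7:-→d8:-→d9:-→d10:-→d11:-→d12:-→d13:-→d14:-→d15:-→d16:H0→d17:-→d18:-→d19:-→d20:- -> H0
  del 210.104.0.0/14 (clear depth 14)
  del 212.65.129.168/32 (clear depth 32)
  del 0.230.0.0/16 (clear depth 16)
  + 210.107.243.128/28 (H5) depth=28
  + 212.65.129.0/24 (H0) depth=24
  lookup 210.107.243.135: bits 1101001001101011111100111000 walk d0:H0→d1:-→d2:-→d3:-→d4:-→d5:-→d6:-→d7:-→d8:-→d9:-→d10:-→d11:-→d12:-→d13:-→d14:-→d15:-→d16:-→d17:-→d18:-→d19:-→d20:-→d21:-→d22:-→d23:-→d24:-→d25:-→d26:-→d27:-→d28:H5 -> H5
  + 0.0.0.0/1 (H3) depth=1
  lookup 210.107.243.130: bits 1101001001101011111100111000 walk d0:H0→d1:-→d2:-→d3:-→d4:-→d5:-→d6:-→d7:-→d8:-→d9:-→d10:-→d11:-→d12:-→d13:-→d14:-→d15:-→d16:-→d17:-→d18:-→d19:-→d20:-→d21:-→d22:-→d23:-→d24:-→d25:-→d26:-→d27:-→d28:H5 -> H5
  lookup 212.65.129.43: bits 110101000100000110000001 walk d0:H0→d1:-→d2:-→d3:-→d4:-→d5:-→d6:-→d7:-→d8:-→d9:-→d10:-→d11:-→d12:-→d13:-→d14:-→d15:-→d16:-→d17:-→d18:-→d19:-→d20:-→d21:-→d22:-→d23:-→d24:H0 -> H0
  lookup 210.107.243.133: bits 1101001001101011111100111000 walk d0:H0→d1:-→d2:-→d3:-→d4:-→d5:-→d6:-→d7:-→d8:-→d9:-→d10:-→d11:-→d12:-→d13:-→d14:-→d15:-→d16:-→d17:-→d18:-→d19:-→d20:-→d21:-→d22:-→d23:-→d24:-→d25:-→d26:-→d27:-→d28:H5 -> H5
  + 0.0.0.0/0 (H2) depth=0
  + 0.0.0.0/3 (H1) depth=3
  lookup 0.52.129.182: bits 00000000 walk d0:H2→d1:H3→d2:-→d3:H1→d4:-→d5:-→d6:-→d7:-→d8:- -> H1
  lookup 210.107.243.128: bits 1101001001101011111100111000 walk d0:H2→d1:-→d2:-→d3:-→d4:-→d5:-→d6:-→d7:-→d8:-→d9:-→d10:-→d11:-→d12:-→d13:-→d14:-→d15:-→d16:-→d17:-→d18:-→d19:-→d20:-→d21:-→d22:-→d23:-→d24:-→d25:-→d26:-→d27:-→d28:H5 -> H5
  del 212.65.129.0/24 (clear depth 24)
  lookup 6.80.204.122: bits 00000 walk d0:H2→d1:H3→d2:-→d3:H1→d4:-→d5:- -> H1
  + 212.65.129.0/24 (H1) depth=24
  lookup 212.65.129.15: bits 110101000100000110000001 walk d0:H2→d1:-→d2:-→d3:-→d4:-→d5:-→d6:-→d7:-→d8:-→d9:-→d10:-→d11:-→d12:-→d13:-→d14:-→d15:-→d16:-→d17:-→d18:-→d19:-→d20:-→d21:-→d22:-→d23:-→d24:H1 -> H1
  lookup 212.65.129.0: bits 110101000100000110000001 walk d0:H2→d1:-→d2:-→d3:-→d4:-→d5:-→d6:-→d7:-→d8:-→d9:-→d10:-→d11:-→d12:-→d13:-→d14:-→d15:-→d16:-→d17:-→d18:-→d19:-→d20:-→d21:-→d22:-→d23:-→d24:H1 -> H1

== LOOKUPS ==
["H0","H0","H1","H6","H0","H0","H0","H0","H5","H5","H0","H5","H1","H5","H1","H1","H1"]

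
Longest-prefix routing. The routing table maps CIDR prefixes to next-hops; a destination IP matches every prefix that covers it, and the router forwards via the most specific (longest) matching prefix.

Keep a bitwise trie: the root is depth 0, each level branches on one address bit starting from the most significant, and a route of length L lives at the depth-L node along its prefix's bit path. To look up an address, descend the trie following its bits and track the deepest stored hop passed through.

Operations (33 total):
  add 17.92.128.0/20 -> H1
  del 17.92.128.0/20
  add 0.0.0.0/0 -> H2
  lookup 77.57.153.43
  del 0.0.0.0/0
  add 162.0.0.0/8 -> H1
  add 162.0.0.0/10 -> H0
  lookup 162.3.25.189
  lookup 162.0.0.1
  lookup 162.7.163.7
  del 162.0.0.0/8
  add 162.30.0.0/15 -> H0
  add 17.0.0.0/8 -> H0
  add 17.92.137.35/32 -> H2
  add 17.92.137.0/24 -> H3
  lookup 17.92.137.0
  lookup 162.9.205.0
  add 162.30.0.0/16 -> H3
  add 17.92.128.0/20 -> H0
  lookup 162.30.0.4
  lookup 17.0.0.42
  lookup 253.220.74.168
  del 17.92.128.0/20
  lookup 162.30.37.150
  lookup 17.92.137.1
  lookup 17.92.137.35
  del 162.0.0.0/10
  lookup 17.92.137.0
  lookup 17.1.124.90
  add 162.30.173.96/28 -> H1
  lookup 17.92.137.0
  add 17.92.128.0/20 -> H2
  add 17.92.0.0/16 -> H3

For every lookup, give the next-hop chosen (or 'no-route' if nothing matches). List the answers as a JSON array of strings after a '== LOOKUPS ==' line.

Trace:
  + 17.92.128.0/20 (H1) depth=20
  - 17.92.128.0/20 clear@20
  + 0.0.0.0/0 (H2) depth=0
  ? 77.57.153.43  path d0:H2→d1:-  best=H2
  - 0.0.0.0/0 clear@0
  + 162.0.0.0/8 (H1) depth=8
  + 162.0.0.0/10 (H0) depth=10
  ? 162.3.25.189  path d0:-→d1:-→d2:-→d3:-→d4:-→d5:-→d6:-→d7:-→d8:H1→d9:-→d10:H0  best=H0
  ? 162.0.0.1  path d0:-→d1:-→d2:-→d3:-→d4:-→d5:-→d6:-→d7:-→d8:H1→d9:-→d10:H0  best=H0
  ? 162.7.163.7  path d0:-→d1:-→d2:-→d3:-→d4:-→d5:-→d6:-→d7:-→d8:H1→d9:-→d10:H0  best=H0
  - 162.0.0.0/8 clear@8
  + 162.30.0.0/15 (H0) depth=15
  + 17.0.0.0/8 (H0) depth=8
  + 17.92.137.35/32 (H2) depth=32
  + 17.92.137.0/24 (H3) depth=24
  ? 17.92.137.0  path d0:-→d1:-→d2:-→d3:-→d4:-→d5:-→d6:-→d7:-→d8:H0→d9:-→d10:-→d11:-→d12:-→d13:-→d14:-→d15:-→d16:-→d17:-→d18:-→d19:-→d20:-→d21:-→d22:-→d23:-→d24:H3→d25:-→d26:-  best=H3
  ? 162.9.205.0  path d0:-→d1:-→d2:-→d3:-→d4:-→d5:-→d6:-→d7:-→d8:-→d9:-→d10:H0→d11:-  best=H0
  + 162.30.0.0/16 (H3) depth=16
  + 17.92.128.0/20 (H0) depth=20
  ? 162.30.0.4  path d0:-→d1:-→d2:-→d3:-→d4:-→d5:-→d6:-→d7:-→d8:-→d9:-→d10:H0→d11:-→d12:-→d13:-→d14:-→d15:H0→d16:H3  best=H3
  ? 17.0.0.42  path d0:-→d1:-→d2:-→d3:-→d4:-→d5:-→d6:-→d7:-→d8:H0→d9:-  best=H0
  ? 253.220.74.168  path d0:-→d1:-  best=no-route
  - 17.92.128.0/20 clear@20
  ? 162.30.37.150  path d0:-→d1:-→d2:-→d3:-→d4:-→d5:-→d6:-→d7:-→d8:-→d9:-→d10:H0→d11:-→d12:-→d13:-→d14:-→d15:H0→d16:H3  best=H3
  ? 17.92.137.1  path d0:-→d1:-→d2:-→d3:-→d4:-→d5:-→d6:-→d7:-→d8:H0→d9:-→d10:-→d11:-→d12:-→d13:-→d14:-→d15:-→d16:-→d17:-→d18:-→d19:-→d20:-→d21:-→d22:-→d23:-→d24:H3→d25:-→d26:-  best=H3
  ? 17.92.137.35  path d0:-→d1:-→d2:-→d3:-→d4:-→d5:-→d6:-→d7:-→d8:H0→d9:-→d10:-→d11:-→d12:-→d13:-→d14:-→d15:-→d16:-→d17:-→d18:-→d19:-→d20:-→d21:-→d22:-→d23:-→d24:H3→d25:-→d26:-→d27:-→d28:-→d29:-→d30:-→d31:-→d32:H2  best=H2
  - 162.0.0.0/10 clear@10
  ? 17.92.137.0  path d0:-→d1:-→d2:-→d3:-→d4:-→d5:-→d6:-→d7:-→d8:H0→d9:-→d10:-→d11:-→d12:-→d13:-→d14:-→d15:-→d16:-→d17:-→d18:-→d19:-→d20:-→d21:-→d22:-→d23:-→d24:H3→d25:-→d26:-  best=H3
  ? 17.1.124.90  path d0:-→d1:-→d2:-→d3:-→d4:-→d5:-→d6:-→d7:-→d8:H0→d9:-  best=H0
  + 162.30.173.96/28 (H1) depth=28
  ? 17.92.137.0  path d0:-→d1:-→d2:-→d3:-→d4:-→d5:-→d6:-→d7:-→d8:H0→d9:-→d10:-→d11:-→d12:-→d13:-→d14:-→d15:-→d16:-→d17:-→d18:-→d19:-→d20:-→d21:-→d22:-→d23:-→d24:H3→d25:-→d26:-  best=H3
  + 17.92.128.0/20 (H2) depth=20
  + 17.92.0.0/16 (H3) depth=16

== LOOKUPS ==
["H2","H0","H0","H0","H3","H0","H3","H0","no-route","H3","H3","H2","H3","H0","H3"]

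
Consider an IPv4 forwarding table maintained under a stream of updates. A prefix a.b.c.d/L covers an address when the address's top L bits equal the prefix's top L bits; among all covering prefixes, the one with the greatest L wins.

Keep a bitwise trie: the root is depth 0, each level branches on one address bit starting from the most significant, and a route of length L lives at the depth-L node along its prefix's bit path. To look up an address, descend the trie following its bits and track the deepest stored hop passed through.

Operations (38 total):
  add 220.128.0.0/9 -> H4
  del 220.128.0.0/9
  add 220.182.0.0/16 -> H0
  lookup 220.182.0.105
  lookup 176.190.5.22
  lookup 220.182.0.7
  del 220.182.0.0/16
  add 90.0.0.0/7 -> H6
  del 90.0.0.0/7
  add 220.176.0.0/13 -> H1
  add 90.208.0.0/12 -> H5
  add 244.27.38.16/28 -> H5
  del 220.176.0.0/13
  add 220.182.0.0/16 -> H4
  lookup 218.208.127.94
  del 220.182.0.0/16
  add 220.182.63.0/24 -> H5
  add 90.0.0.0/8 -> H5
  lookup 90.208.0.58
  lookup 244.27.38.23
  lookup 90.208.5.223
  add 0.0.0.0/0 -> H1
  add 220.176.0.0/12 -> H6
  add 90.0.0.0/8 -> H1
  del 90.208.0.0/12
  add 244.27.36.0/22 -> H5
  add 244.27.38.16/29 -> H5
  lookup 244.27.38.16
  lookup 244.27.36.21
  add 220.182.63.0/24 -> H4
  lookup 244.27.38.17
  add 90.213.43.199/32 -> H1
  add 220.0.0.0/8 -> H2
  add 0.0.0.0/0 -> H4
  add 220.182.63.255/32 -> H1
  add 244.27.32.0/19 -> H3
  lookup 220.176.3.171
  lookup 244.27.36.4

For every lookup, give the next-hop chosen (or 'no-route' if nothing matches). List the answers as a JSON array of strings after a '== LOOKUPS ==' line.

Trace:
  add 220.128.0.0/9 -> H4 at depth 9
  del 220.128.0.0/9 (clear depth 9)
  add 220.182.0.0/16 -> H0 at depth 16
  Q 220.182.0.105: descend 1101110010110110 ; hops seen [H0] ; pick H0
  Q 176.190.5.22: descend 1 ; hops seen [∅] ; pick no-route
  Q 220.182.0.7: descend 1101110010110110 ; hops seen [H0] ; pick H0
  del 220.182.0.0/16 (clear depth 16)
  add 90.0.0.0/7 -> H6 at depth 7
  del 90.0.0.0/7 (clear depth 7)
  add 220.176.0.0/13 -> H1 at depth 13
  add 90.208.0.0/12 -> H5 at depth 12
  add 244.27.38.16/28 -> H5 at depth 28
  del 220.176.0.0/13 (clear depth 13)
  add 220.182.0.0/16 -> H4 at depth 16
  Q 218.208.127.94: descend 11011 ; hops seen [∅] ; pick no-route
  del 220.182.0.0/16 (clear depth 16)
  add 220.182.63.0/24 -> H5 at depth 24
  add 90.0.0.0/8 -> H5 at depth 8
  Q 90.208.0.58: descend 010110101101 ; hops seen [H5,H5] ; pick H5
  Q 244.27.38.23: descend 1111010000011011001001100001 ; hops seen [H5] ; pick H5
  Q 90.208.5.223: descend 010110101101 ; hops seen [H5,H5] ; pick H5
  add 0.0.0.0/0 -> H1 at depth 0
  add 220.176.0.0/12 -> H6 at depth 12
  add 90.0.0.0/8 -> H1 at depth 8
  del 90.208.0.0/12 (clear depth 12)
  add 244.27.36.0/22 -> H5 at depth 22
  add 244.27.38.16/29 -> H5 at depth 29
  Q 244.27.38.16: descend 11110100000110110010011000010 ; hops seen [H1,H5,H5,H5] ; pick H5
  Q 244.27.36.21: descend 1111010000011011001001 ; hops seen [H1,H5] ; pick H5
  add 220.182.63.0/24 -> H4 at depth 24
  Q 244.27.38.17: descend 11110100000110110010011000010 ; hops seen [H1,H5,H5,H5] ; pick H5
  add 90.213.43.199/32 -> H1 at depth 32
  add 220.0.0.0/8 -> H2 at depth 8
  add 0.0.0.0/0 -> H4 at depth 0
  add 220.182.63.255/32 -> H1 at depth 32
  add 244.27.32.0/19 -> H3 at depth 19
  Q 220.176.3.171: descend 1101110010110 ; hops seen [H4,H2,H6] ; pick H6
  Q 244.27.36.4: descend 1111010000011011001001 ; hops seen [H4,H3,H5] ; pick H5

== LOOKUPS ==
["H0","no-route","H0","no-route","H5","H5","H5","H5","H5","H5","H6","H5"]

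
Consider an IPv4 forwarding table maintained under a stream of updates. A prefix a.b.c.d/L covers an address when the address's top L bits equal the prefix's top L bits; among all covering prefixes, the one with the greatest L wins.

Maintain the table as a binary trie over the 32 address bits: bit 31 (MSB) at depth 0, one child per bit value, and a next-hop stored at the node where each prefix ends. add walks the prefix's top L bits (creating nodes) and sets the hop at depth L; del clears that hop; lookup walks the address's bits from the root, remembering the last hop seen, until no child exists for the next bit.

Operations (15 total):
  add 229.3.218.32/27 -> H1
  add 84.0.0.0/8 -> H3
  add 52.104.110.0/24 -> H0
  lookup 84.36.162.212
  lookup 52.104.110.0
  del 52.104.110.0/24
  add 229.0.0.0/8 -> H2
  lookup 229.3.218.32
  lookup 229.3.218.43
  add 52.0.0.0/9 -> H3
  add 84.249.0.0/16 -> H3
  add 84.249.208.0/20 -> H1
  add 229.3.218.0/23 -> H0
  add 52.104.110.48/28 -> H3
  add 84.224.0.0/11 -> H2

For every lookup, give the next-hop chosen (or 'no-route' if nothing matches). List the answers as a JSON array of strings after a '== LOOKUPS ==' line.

Trace:
  + 229.3.218.32/27 (H1) depth=27
  + 84.0.0.0/8 (H3) depth=8
  + 52.104.110.0/24 (H0) depth=24
  ? 84.36.162.212  path d0:-→d1:-→d2:-→d3:-→d4:-→d5:-→d6:-→d7:-→d8:H3  best=H3
  ? 52.104.110.0  path d0:-→d1:-→d2:-→d3:-→d4:-→d5:-→d6:-→d7:-→d8:-→d9:-→d10:-→d11:-→d12:-→d13:-→d14:-→d15:-→d16:-→d17:-→d18:-→d19:-→d20:-→d21:-→d22:-→d23:-→d24:H0  best=H0
  - 52.104.110.0/24 clear@24
  + 229.0.0.0/8 (H2) depth=8
  ? 229.3.218.32  path d0:-→d1:-→d2:-→d3:-→d4:-→d5:-→d6:-→d7:-→d8:H2→d9:-→d10:-→d11:-→d12:-→d13:-→d14:-→d15:-→d16:-→d17:-→d18:-→d19:-→d20:-→d21:-→d22:-→d23:-→d24:-→d25:-→d26:-→d27:H1  best=H1
  ? 229.3.218.43  path d0:-→d1:-→d2:-→d3:-→d4:-→d5:-→d6:-→d7:-→d8:H2→d9:-→d10:-→d11:-→d12:-→d13:-→d14:-→d15:-→d16:-→d17:-→d18:-→d19:-→d20:-→d21:-→d22:-→d23:-→d24:-→d25:-→d26:-→d27:H1  best=H1
  + 52.0.0.0/9 (H3) depth=9
  + 84.249.0.0/16 (H3) depth=16
  + 84.249.208.0/20 (H1) depth=20
  + 229.3.218.0/23 (H0) depth=23
  + 52.104.110.48/28 (H3) depth=28
  + 84.224.0.0/11 (H2) depth=11

== LOOKUPS ==
["H3","H0","H1","H1"]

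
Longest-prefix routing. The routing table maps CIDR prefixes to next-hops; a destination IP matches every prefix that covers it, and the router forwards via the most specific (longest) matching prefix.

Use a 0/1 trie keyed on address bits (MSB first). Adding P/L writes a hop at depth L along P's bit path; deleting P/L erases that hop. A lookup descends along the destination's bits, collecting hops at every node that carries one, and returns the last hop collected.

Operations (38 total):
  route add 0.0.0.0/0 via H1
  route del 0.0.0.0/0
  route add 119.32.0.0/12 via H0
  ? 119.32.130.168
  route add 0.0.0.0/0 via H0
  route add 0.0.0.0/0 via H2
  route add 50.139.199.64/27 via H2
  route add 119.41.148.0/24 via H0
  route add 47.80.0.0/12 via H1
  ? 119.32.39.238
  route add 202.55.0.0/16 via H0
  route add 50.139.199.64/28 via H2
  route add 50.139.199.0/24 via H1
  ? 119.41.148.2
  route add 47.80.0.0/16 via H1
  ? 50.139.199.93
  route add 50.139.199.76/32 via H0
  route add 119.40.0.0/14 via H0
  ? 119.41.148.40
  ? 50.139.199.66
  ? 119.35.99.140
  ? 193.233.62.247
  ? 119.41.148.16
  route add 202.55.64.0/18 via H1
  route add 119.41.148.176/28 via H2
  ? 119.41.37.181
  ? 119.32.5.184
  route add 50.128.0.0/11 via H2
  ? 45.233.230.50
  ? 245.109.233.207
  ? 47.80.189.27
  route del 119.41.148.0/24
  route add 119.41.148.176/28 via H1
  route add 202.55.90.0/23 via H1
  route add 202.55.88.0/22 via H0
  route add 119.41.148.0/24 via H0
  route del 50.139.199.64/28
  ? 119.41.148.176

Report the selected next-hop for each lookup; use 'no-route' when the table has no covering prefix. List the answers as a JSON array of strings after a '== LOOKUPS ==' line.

Process each operation:
  add 0.0.0.0/0 -> H1 at depth 0
  - 0.0.0.0/0 clear@0
  add 119.32.0.0/12 -> H0 at depth 12
  ? 119.32.130.168  path d0:-→d1:-→d2:-→d3:-→d4:-→d5:-→d6:-→d7:-→d8:-→d9:-→d10:-→d11:-→d12:H0  best=H0
  add 0.0.0.0/0 -> H0 at depth 0
  add 0.0.0.0/0 -> H2 at depth 0
  add 50.139.199.64/27 -> H2 at depth 27
  add 119.41.148.0/24 -> H0 at depth 24
  add 47.80.0.0/12 -> H1 at depth 12
  ? 119.32.39.238  path d0:H2→d1:-→d2:-→d3:-→d4:-→d5:-→d6:-→d7:-→d8:-→d9:-→d10:-→d11:-→d12:H0  best=H0
  add 202.55.0.0/16 -> H0 at depth 16
  add 50.139.199.64/28 -> H2 at depth 28
  add 50.139.199.0/24 -> H1 at depth 24
  ? 119.41.148.2  path d0:H2→d1:-→d2:-→d3:-→d4:-→d5:-→d6:-→d7:-→d8:-→d9:-→d10:-→d11:-→d12:H0→d13:-→d14:-→d15:-→d16:-→d17:-→d18:-→d19:-→d20:-→d21:-→d22:-→d23:-→d24:H0  best=H0
  add 47.80.0.0/16 -> H1 at depth 16
  ? 50.139.199.93  path d0:H2→d1:-→d2:-→d3:-→d4:-→d5:-→d6:-→d7:-→d8:-→d9:-→d10:-→d11:-→d12:-→d13:-→d14:-→d15:-→d16:-→d17:-→d18:-→d19:-→d20:-→d21:-→d22:-→d23:-→d24:H1→d25:-→d26:-→d27:H2  best=H2
  add 50.139.199.76/32 -> H0 at depth 32
  add 119.40.0.0/14 -> H0 at depth 14
  ? 119.41.148.40  path d0:H2→d1:-→d2:-→d3:-→d4:-→d5:-→d6:-→d7:-→d8:-→d9:-→d10:-→d11:-→d12:H0→d13:-→d14:H0→d15:-→d16:-→d17:-→d18:-→d19:-→d20:-→d21:-→d22:-→d23:-→d24:H0  best=H0
  ? 50.139.199.66  path d0:H2→d1:-→d2:-→d3:-→d4:-→d5:-→d6:-→d7:-→d8:-→d9:-→d10:-→d11:-→d12:-→d13:-→d14:-→d15:-→d16:-→d17:-→d18:-→d19:-→d20:-→d21:-→d22:-→d23:-→d24:H1→d25:-→d26:-→d27:H2→d28:H2  best=H2
  ? 119.35.99.140  path d0:H2→d1:-→d2:-→d3:-→d4:-→d5:-→d6:-→d7:-→d8:-→d9:-→d10:-→d11:-→d12:H0  best=H0
  ? 193.233.62.247  path d0:H2→d1:-→d2:-→d3:-→d4:-  best=H2
  ? 119.41.148.16  path d0:H2→d1:-→d2:-→d3:-→d4:-→d5:-→d6:-→d7:-→d8:-→d9:-→d10:-→d11:-→d12:H0→d13:-→d14:H0→d15:-→d16:-→d17:-→d18:-→d19:-→d20:-→d21:-→d22:-→d23:-→d24:H0  best=H0
  add 202.55.64.0/18 -> H1 at depth 18
  add 119.41.148.176/28 -> H2 at depth 28
  ? 119.41.37.181  path d0:H2→d1:-→d2:-→d3:-→d4:-→d5:-→d6:-→d7:-→d8:-→d9:-→d10:-→d11:-→d12:H0→d13:-→d14:H0→d15:-→d16:-  best=H0
  ? 119.32.5.184  path d0:H2→d1:-→d2:-→d3:-→d4:-→d5:-→d6:-→d7:-→d8:-→d9:-→d10:-→d11:-→d12:H0  best=H0
  add 50.128.0.0/11 -> H2 at depth 11
  ? 45.233.230.50  path d0:H2→d1:-→d2:-→d3:-→d4:-→d5:-→d6:-  best=H2
  ? 245.109.233.207  path d0:H2→d1:-→d2:-  best=H2
  ? 47.80.189.27  path d0:H2→d1:-→d2:-→d3:-→d4:-→d5:-→d6:-→d7:-→d8:-→d9:-→d10:-→d11:-→d12:H1→d13:-→d14:-→d15:-→d16:H1  best=H1
  - 119.41.148.0/24 clear@24
  add 119.41.148.176/28 -> H1 at depth 28
  add 202.55.90.0/23 -> H1 at depth 23
  add 202.55.88.0/22 -> H0 at depth 22
  add 119.41.148.0/24 -> H0 at depth 24
  - 50.139.199.64/28 clear@28
  ? 119.41.148.176  path d0:H2→d1:-→d2:-→d3:-→d4:-→d5:-→d6:-→d7:-→d8:-→d9:-→d10:-→d11:-→d12:H0→d13:-→d14:H0→d15:-→d16:-→d17:-→d18:-→d19:-→d20:-→d21:-→d22:-→d23:-→d24:H0→d25:-→d26:-→d27:-→d28:H1  best=H1

== LOOKUPS ==
["H0","H0","H0","H2","H0","H2","H0","H2","H0","H0","H0","H2","H2","H1","H1"]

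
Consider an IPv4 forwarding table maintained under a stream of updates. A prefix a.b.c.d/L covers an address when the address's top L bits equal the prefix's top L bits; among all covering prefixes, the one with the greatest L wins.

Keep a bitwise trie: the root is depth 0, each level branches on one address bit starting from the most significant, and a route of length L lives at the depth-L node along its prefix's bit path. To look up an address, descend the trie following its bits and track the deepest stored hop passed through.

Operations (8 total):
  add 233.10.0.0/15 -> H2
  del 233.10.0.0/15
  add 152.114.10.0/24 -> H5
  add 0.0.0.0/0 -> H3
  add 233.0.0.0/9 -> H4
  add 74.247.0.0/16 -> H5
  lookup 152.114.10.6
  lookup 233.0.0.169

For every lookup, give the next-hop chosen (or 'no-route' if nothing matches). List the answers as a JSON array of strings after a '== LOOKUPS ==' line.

Apply in order:
  add 233.10.0.0/15 -> H2 at depth 15
  - 233.10.0.0/15 clear@15
  add 152.114.10.0/24 -> H5 at depth 24
  add 0.0.0.0/0 -> H3 at depth 0
  add 233.0.0.0/9 -> H4 at depth 9
  add 74.247.0.0/16 -> H5 at depth 16
  ? 152.114.10.6  path d0:H3→d1:-→d2:-→d3:-→d4:-→d5:-→d6:-→d7:-→d8:-→d9:-→d10:-→d11:-→d12:-→d13:-→d14:-→d15:-→d16:-→d17:-→d18:-→d19:-→d20:-→d21:-→d22:-→d23:-→d24:H5  best=H5
  ? 233.0.0.169  path d0:H3→d1:-→d2:-→d3:-→d4:-→d5:-→d6:-→d7:-→d8:-→d9:H4→d10:-→d11:-→d12:-  best=H4

== LOOKUPS ==
["H5","H4"]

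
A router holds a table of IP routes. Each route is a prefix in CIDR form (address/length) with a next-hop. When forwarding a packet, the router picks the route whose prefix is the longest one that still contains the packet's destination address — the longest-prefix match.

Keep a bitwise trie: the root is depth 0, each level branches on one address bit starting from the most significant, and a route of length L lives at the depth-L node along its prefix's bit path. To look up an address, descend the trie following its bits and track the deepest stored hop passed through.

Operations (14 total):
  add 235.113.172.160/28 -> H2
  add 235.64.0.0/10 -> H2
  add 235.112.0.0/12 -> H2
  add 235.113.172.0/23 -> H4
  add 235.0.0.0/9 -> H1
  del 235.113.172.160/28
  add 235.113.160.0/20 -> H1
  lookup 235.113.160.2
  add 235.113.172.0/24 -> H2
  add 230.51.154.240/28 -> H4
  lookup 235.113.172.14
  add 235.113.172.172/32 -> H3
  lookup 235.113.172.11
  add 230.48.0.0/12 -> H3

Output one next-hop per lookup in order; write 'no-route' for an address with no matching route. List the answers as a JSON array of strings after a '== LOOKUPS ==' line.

Apply in order:
  + 235.113.172.160/28 (H2) depth=28
  + 235.64.0.0/10 (H2) depth=10
  + 235.112.0.0/12 (H2) depth=12
  + 235.113.172.0/23 (H4) depth=23
  + 235.0.0.0/9 (H1) depth=9
  - 235.113.172.160/28 clear@28
  + 235.113.160.0/20 (H1) depth=20
  ? 235.113.160.2  path d0:-→d1:-→d2:-→d3:-→d4:-→d5:-→d6:-→d7:-→d8:-→d9:H1→d10:H2→d11:-→d12:H2→d13:-→d14:-→d15:-→d16:-→d17:-→d18:-→d19:-→d20:H1  best=H1
  + 235.113.172.0/24 (H2) depth=24
  + 230.51.154.240/28 (H4) depth=28
  ? 235.113.172.14  path d0:-→d1:-→d2:-→d3:-→d4:-→d5:-→d6:-→d7:-→d8:-→d9:H1→d10:H2→d11:-→d12:H2→d13:-→d14:-→d15:-→d16:-→d17:-→d18:-→d19:-→d20:H1→d21:-→d22:-→d23:H4→d24:H2  best=H2
  + 235.113.172.172/32 (H3) depth=32
  ? 235.113.172.11  path d0:-→d1:-→d2:-→d3:-→d4:-→d5:-→d6:-→d7:-→d8:-→d9:H1→d10:H2→d11:-→d12:H2→d13:-→d14:-→d15:-→d16:-→d17:-→d18:-→d19:-→d20:H1→d21:-→d22:-→d23:H4→d24:H2  best=H2
  + 230.48.0.0/12 (H3) depth=12

== LOOKUPS ==
["H1","H2","H2"]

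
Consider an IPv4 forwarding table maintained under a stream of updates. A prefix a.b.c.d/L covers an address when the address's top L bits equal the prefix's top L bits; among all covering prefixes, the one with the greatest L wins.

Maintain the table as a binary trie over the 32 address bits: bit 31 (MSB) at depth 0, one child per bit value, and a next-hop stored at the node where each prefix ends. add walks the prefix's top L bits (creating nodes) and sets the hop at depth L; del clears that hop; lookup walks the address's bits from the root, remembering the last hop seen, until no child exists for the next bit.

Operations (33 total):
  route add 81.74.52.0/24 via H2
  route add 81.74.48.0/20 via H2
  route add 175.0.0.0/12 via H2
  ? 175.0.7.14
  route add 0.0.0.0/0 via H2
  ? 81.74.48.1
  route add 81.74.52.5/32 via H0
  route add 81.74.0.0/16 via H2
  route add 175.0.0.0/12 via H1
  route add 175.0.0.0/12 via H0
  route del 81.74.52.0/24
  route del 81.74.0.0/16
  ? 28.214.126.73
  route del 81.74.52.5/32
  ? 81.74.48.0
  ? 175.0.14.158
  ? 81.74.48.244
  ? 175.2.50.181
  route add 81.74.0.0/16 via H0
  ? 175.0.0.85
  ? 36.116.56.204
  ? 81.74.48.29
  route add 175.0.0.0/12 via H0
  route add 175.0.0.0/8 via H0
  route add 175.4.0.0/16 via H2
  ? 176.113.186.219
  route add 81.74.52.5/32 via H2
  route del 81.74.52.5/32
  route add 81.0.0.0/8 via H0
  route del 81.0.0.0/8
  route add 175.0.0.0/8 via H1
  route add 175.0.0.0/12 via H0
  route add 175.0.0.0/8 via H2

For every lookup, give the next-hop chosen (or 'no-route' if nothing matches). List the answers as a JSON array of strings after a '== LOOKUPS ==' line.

Apply in order:
  + 81.74.52.0/24 (H2) depth=24
  + 81.74.48.0/20 (H2) depth=20
  + 175.0.0.0/12 (H2) depth=12
  Q 175.0.7.14: descend 101011110000 ; hops seen [H2] ; pick H2
  + 0.0.0.0/0 (H2) depth=0
  Q 81.74.48.1: descend 010100010100101000110 ; hops seen [H2,H2] ; pick H2
  + 81.74.52.5/32 (H0) depth=32
  + 81.74.0.0/16 (H2) depth=16
  + 175.0.0.0/12 (H1) depth=12
  + 175.0.0.0/12 (H0) depth=12
  del 81.74.52.0/24 (clear depth 24)
  del 81.74.0.0/16 (clear depth 16)
  Q 28.214.126.73: descend 0 ; hops seen [H2] ; pick H2
  del 81.74.52.5/32 (clear depth 32)
  Q 81.74.48.0: descend 010100010100101000110 ; hops seen [H2,H2] ; pick H2
  Q 175.0.14.158: descend 101011110000 ; hops seen [H2,H0] ; pick H0
  Q 81.74.48.244: descend 010100010100101000110 ; hops seen [H2,H2] ; pick H2
  Q 175.2.50.181: descend 101011110000 ; hops seen [H2,H0] ; pick H0
  + 81.74.0.0/16 (H0) depth=16
  Q 175.0.0.85: descend 101011110000 ; hops seen [H2,H0] ; pick H0
  Q 36.116.56.204: descend 0 ; hops seen [H2] ; pick H2
  Q 81.74.48.29: descend 010100010100101000110 ; hops seen [H2,H0,H2] ; pick H2
  + 175.0.0.0/12 (H0) depth=12
  + 175.0.0.0/8 (H0) depth=8
  + 175.4.0.0/16 (H2) depth=16
  Q 176.113.186.219: descend 101 ; hops seen [H2] ; pick H2
  + 81.74.52.5/32 (H2) depth=32
  del 81.74.52.5/32 (clear depth 32)
  + 81.0.0.0/8 (H0) depth=8
  del 81.0.0.0/8 (clear depth 8)
  + 175.0.0.0/8 (H1) depth=8
  + 175.0.0.0/12 (H0) depth=12
  + 175.0.0.0/8 (H2) depth=8

== LOOKUPS ==
["H2","H2","H2","H2","H0","H2","H0","H0","H2","H2","H2"]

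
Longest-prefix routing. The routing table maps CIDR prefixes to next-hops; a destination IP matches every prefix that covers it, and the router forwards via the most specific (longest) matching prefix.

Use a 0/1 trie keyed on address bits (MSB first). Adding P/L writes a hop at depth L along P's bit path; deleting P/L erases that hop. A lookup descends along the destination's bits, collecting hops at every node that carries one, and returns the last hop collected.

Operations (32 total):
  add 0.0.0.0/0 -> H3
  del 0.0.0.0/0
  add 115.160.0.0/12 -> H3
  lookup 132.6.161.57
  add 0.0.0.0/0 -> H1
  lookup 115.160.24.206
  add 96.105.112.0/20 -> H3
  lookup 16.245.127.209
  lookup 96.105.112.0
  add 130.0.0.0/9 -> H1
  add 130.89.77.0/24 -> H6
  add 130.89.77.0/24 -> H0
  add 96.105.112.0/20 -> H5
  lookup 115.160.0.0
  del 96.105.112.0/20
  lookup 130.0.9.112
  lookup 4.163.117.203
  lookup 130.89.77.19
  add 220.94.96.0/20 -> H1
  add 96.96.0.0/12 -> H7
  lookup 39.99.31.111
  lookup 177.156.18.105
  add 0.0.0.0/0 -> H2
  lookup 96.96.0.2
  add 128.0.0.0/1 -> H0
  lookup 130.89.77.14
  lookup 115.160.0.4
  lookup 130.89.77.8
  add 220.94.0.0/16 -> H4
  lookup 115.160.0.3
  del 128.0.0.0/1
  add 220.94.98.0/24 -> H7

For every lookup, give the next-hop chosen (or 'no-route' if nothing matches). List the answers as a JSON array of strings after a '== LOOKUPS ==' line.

Process each operation:
  + 0.0.0.0/0 (H3) depth=0
  - 0.0.0.0/0 clear@0
  + 115.160.0.0/12 (H3) depth=12
  ? 132.6.161.57  path d0:-  best=no-route
  + 0.0.0.0/0 (H1) depth=0
  ? 115.160.24.206  path d0:H1→d1:-→d2:-→d3:-→d4:-→d5:-→d6:-→d7:-→d8:-→d9:-→d10:-→d11:-→d12:H3  best=H3
  + 96.105.112.0/20 (H3) depth=20
  ? 16.245.127.209  path d0:H1→d1:-  best=H1
  ? 96.105.112.0  path d0:H1→d1:-→d2:-→d3:-→d4:-→d5:-→d6:-→d7:-→d8:-→d9:-→d10:-→d11:-→d12:-→d13:-→d14:-→d15:-→d16:-→d17:-→d18:-→d19:-→d20:H3  best=H3
  + 130.0.0.0/9 (H1) depth=9
  + 130.89.77.0/24 (H6) depth=24
  + 130.89.77.0/24 (H0) depth=24
  + 96.105.112.0/20 (H5) depth=20
  ? 115.160.0.0  path d0:H1→d1:-→d2:-→d3:-→d4:-→d5:-→d6:-→d7:-→d8:-→d9:-→d10:-→d11:-→d12:H3  best=H3
  - 96.105.112.0/20 clear@20
  ? 130.0.9.112  path d0:H1→d1:-→d2:-→d3:-→d4:-→d5:-→d6:-→d7:-→d8:-→d9:H1  best=H1
  ? 4.163.117.203  path d0:H1→d1:-  best=H1
  ? 130.89.77.19  path d0:H1→d1:-→d2:-→d3:-→d4:-→d5:-→d6:-→d7:-→d8:-→d9:H1→d10:-→d11:-→d12:-→d13:-→d14:-→d15:-→d16:-→d17:-→d18:-→d19:-→d20:-→d21:-→d22:-→d23:-→d24:H0  best=H0
  + 220.94.96.0/20 (H1) depth=20
  + 96.96.0.0/12 (H7) depth=12
  ? 39.99.31.111  path d0:H1→d1:-  best=H1
  ? 177.156.18.105  path d0:H1→d1:-→d2:-  best=H1
  + 0.0.0.0/0 (H2) depth=0
  ? 96.96.0.2  path d0:H2→d1:-→d2:-→d3:-→d4:-→d5:-→d6:-→d7:-→d8:-→d9:-→d10:-→d11:-→d12:H7  best=H7
  + 128.0.0.0/1 (H0) depth=1
  ? 130.89.77.14  path d0:H2→d1:H0→d2:-→d3:-→d4:-→d5:-→d6:-→d7:-→d8:-→d9:H1→d10:-→d11:-→d12:-→d13:-→d14:-→d15:-→d16:-→d17:-→d18:-→d19:-→d20:-→d21:-→d22:-→d23:-→d24:H0  best=H0
  ? 115.160.0.4  path d0:H2→d1:-→d2:-→d3:-→d4:-→d5:-→d6:-→d7:-→d8:-→d9:-→d10:-→d11:-→d12:H3  best=H3
  ? 130.89.77.8  path d0:H2→d1:H0→d2:-→d3:-→d4:-→d5:-→d6:-→d7:-→d8:-→d9:H1→d10:-→d11:-→d12:-→d13:-→d14:-→d15:-→d16:-→d17:-→d18:-→d19:-→d20:-→d21:-→d22:-→d23:-→d24:H0  best=H0
  + 220.94.0.0/16 (H4) depth=16
  ? 115.160.0.3  path d0:H2→d1:-→d2:-→d3:-→d4:-→d5:-→d6:-→d7:-→d8:-→d9:-→d10:-→d11:-→d12:H3  best=H3
  - 128.0.0.0/1 clear@1
  + 220.94.98.0/24 (H7) depth=24

== LOOKUPS ==
["no-route","H3","H1","H3","H3","H1","H1","H0","H1","H1","H7","H0","H3","H0","H3"]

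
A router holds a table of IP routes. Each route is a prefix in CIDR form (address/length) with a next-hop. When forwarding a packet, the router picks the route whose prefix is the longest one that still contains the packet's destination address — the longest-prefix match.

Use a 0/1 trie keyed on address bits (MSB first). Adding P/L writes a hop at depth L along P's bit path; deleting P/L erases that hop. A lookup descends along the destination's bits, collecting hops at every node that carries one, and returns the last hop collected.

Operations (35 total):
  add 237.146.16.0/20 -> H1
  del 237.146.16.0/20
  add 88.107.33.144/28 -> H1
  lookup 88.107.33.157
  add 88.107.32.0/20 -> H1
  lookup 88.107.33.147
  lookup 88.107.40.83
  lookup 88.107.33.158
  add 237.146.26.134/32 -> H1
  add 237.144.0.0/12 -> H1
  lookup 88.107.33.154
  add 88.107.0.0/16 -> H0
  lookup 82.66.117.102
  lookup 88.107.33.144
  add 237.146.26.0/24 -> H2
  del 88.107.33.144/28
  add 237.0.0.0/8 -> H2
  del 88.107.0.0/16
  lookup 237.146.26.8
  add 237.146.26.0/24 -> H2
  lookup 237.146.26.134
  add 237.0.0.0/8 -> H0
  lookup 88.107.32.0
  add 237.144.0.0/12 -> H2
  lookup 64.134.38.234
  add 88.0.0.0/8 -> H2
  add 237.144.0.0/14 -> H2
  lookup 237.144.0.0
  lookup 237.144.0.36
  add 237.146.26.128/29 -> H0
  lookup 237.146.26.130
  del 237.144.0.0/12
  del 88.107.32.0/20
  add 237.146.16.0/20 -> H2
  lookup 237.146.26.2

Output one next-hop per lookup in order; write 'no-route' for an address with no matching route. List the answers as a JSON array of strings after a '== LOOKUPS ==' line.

Process each operation:
  add 237.146.16.0/20 -> H1 at depth 20
  del 237.146.16.0/20 (clear depth 20)
  add 88.107.33.144/28 -> H1 at depth 28
  lookup 88.107.33.157: bits 0101100001101011001000011001 walk d0:-→d1:-→d2:-→d3:-→d4:-→d5:-→d6:-→d7:-→d8:-→d9:-→d10:-→d11:-→d12:-→d13:-→d14:-→d15:-→d16:-→d17:-→d18:-→d19:-→d20:-→d21:-→d22:-→d23:-→d24:-→d25:-→d26:-→d27:-→d28:H1 -> H1
  add 88.107.32.0/20 -> H1 at depth 20
  lookup 88.107.33.147: bits 0101100001101011001000011001 walk d0:-→d1:-→d2:-→d3:-→d4:-→d5:-→d6:-→d7:-→d8:-→d9:-→d10:-→d11:-→d12:-→d13:-→d14:-→d15:-→d16:-→d17:-→d18:-→d19:-→d20:H1→d21:-→d22:-→d23:-→d24:-→d25:-→d26:-→d27:-→d28:H1 -> H1
  lookup 88.107.40.83: bits 01011000011010110010 walk d0:-→d1:-→d2:-→d3:-→d4:-→d5:-→d6:-→d7:-→d8:-→d9:-→d10:-→d11:-→d12:-→d13:-→d14:-→d15:-→d16:-→d17:-→d18:-→d19:-→d20:H1 -> H1
  lookup 88.107.33.158: bits 0101100001101011001000011001 walk d0:-→d1:-→d2:-→d3:-→d4:-→d5:-→d6:-→d7:-→d8:-→d9:-→d10:-→d11:-→d12:-→d13:-→d14:-→d15:-→d16:-→d17:-→d18:-→d19:-→d20:H1→d21:-→d22:-→d23:-→d24:-→d25:-→d26:-→d27:-→d28:H1 -> H1
  add 237.146.26.134/32 -> H1 at depth 32
  add 237.144.0.0/12 -> H1 at depth 12
  lookup 88.107.33.154: bits 0101100001101011001000011001 walk d0:-→d1:-→d2:-→d3:-→d4:-→d5:-→d6:-→d7:-→d8:-→d9:-→d10:-→d11:-→d12:-→d13:-→d14:-→d15:-→d16:-→d17:-→d18:-→d19:-→d20:H1→d21:-→d22:-→d23:-→d24:-→d25:-→d26:-→d27:-→d28:H1 -> H1
  add 88.107.0.0/16 -> H0 at depth 16
  lookup 82.66.117.102: bits 0101 walk d0:-→d1:-→d2:-→d3:-→d4:- -> no-route
  lookup 88.107.33.144: bits 0101100001101011001000011001 walk d0:-→d1:-→d2:-→d3:-→d4:-→d5:-→d6:-→d7:-→d8:-→d9:-→d10:-→d11:-→d12:-→d13:-→d14:-→d15:-→d16:H0→d17:-→d18:-→d19:-→d20:H1→d21:-→d22:-→d23:-→d24:-→d25:-→d26:-→d27:-→d28:H1 -> H1
  add 237.146.26.0/24 -> H2 at depth 24
  del 88.107.33.144/28 (clear depth 28)
  add 237.0.0.0/8 -> H2 at depth 8
  del 88.107.0.0/16 (clear depth 16)
  lookup 237.146.26.8: bits 111011011001001000011010 walk d0:-→d1:-→d2:-→d3:-→d4:-→d5:-→d6:-→d7:-→d8:H2→d9:-→d10:-→d11:-→d12:H1→d13:-→d14:-→d15:-→d16:-→d17:-→d18:-→d19:-→d20:-→d21:-→d22:-→d23:-→d24:H2 -> H2
  add 237.146.26.0/24 -> H2 at depth 24
  lookup 237.146.26.134: bits 11101101100100100001101010000110 walk d0:-→d1:-→d2:-→d3:-→d4:-→d5:-→d6:-→d7:-→d8:H2→d9:-→d10:-→d11:-→d12:H1→d13:-→d14:-→d15:-→d16:-→d17:-→d18:-→d19:-→d20:-→d21:-→d22:-→d23:-→d24:H2→d25:-→d26:-→d27:-→d28:-→d29:-→d30:-→d31:-→d32:H1 -> H1
  add 237.0.0.0/8 -> H0 at depth 8
  lookup 88.107.32.0: bits 01011000011010110010000 walk d0:-→d1:-→d2:-→d3:-→d4:-→d5:-→d6:-→d7:-→d8:-→d9:-→d10:-→d11:-→d12:-→d13:-→d14:-→d15:-→d16:-→d17:-→d18:-→d19:-→d20:H1→d21:-→d22:-→d23:- -> H1
  add 237.144.0.0/12 -> H2 at depth 12
  lookup 64.134.38.234: bits 010 walk d0:-→d1:-→d2:-→d3:- -> no-route
  add 88.0.0.0/8 -> H2 at depth 8
  add 237.144.0.0/14 -> H2 at depth 14
  lookup 237.144.0.0: bits 11101101100100 walk d0:-→d1:-→d2:-→d3:-→d4:-→d5:-→d6:-→d7:-→d8:H0→d9:-→d10:-→d11:-→d12:H2→d13:-→d14:H2 -> H2
  lookup 237.144.0.36: bits 11101101100100 walk d0:-→d1:-→d2:-→d3:-→d4:-→d5:-→d6:-→d7:-→d8:H0→d9:-→d10:-→d11:-→d12:H2→d13:-→d14:H2 -> H2
  add 237.146.26.128/29 -> H0 at depth 29
  lookup 237.146.26.130: bits 11101101100100100001101010000 walk d0:-→d1:-→d2:-→d3:-→d4:-→d5:-→d6:-→d7:-→d8:H0→d9:-→d10:-→d11:-→d12:H2→d13:-→d14:H2→d15:-→d16:-→d17:-→d18:-→d19:-→d20:-→d21:-→d22:-→d23:-→d24:H2→d25:-→d26:-→d27:-→d28:-→d29:H0 -> H0
  del 237.144.0.0/12 (clear depth 12)
  del 88.107.32.0/20 (clear depth 20)
  add 237.146.16.0/20 -> H2 at depth 20
  lookup 237.146.26.2: bits 111011011001001000011010 walk d0:-→d1:-→d2:-→d3:-→d4:-→d5:-→d6:-→d7:-→d8:H0→d9:-→d10:-→d11:-→d12:-→d13:-→d14:H2→d15:-→d16:-→d17:-→d18:-→d19:-→d20:H2→d21:-→d22:-→d23:-→d24:H2 -> H2

== LOOKUPS ==
["H1","H1","H1","H1","H1","no-route","H1","H2","H1","H1","no-route","H2","H2","H0","H2"]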